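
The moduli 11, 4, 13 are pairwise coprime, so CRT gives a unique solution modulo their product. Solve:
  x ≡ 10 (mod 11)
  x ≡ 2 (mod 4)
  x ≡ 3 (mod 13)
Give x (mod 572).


Moduli 11, 4, 13 are pairwise coprime; by CRT there is a unique solution modulo M = 11 · 4 · 13 = 572.
Solve pairwise, accumulating the modulus:
  Start with x ≡ 10 (mod 11).
  Combine with x ≡ 2 (mod 4): since gcd(11, 4) = 1, we get a unique residue mod 44.
    Write x = 10 + 11·t and substitute into x ≡ 2 (mod 4): 11·t ≡ 2 − 10 = -8 (mod 4).
    Reduce coefficients mod 4: 3·t ≡ 0 (mod 4).
    The inverse of 3 mod 4 is 3 (since 3·3 = 9 = 2·4 + 1), so t ≡ 3·0 = 0 ≡ 0 (mod 4).
    Then x = 10 + 11·0 = 10, valid modulo lcm(11, 4) = 44: x ≡ 10 (mod 44).
  Combine with x ≡ 3 (mod 13): since gcd(44, 13) = 1, we get a unique residue mod 572.
    Write x = 10 + 44·t and substitute into x ≡ 3 (mod 13): 44·t ≡ 3 − 10 = -7 (mod 13).
    Reduce coefficients mod 13: 5·t ≡ 6 (mod 13).
    The inverse of 5 mod 13 is 8 (since 5·8 = 40 = 3·13 + 1), so t ≡ 8·6 = 48 ≡ 9 (mod 13).
    Then x = 10 + 44·9 = 406, valid modulo lcm(44, 13) = 572: x ≡ 406 (mod 572).
Verify: 406 mod 11 = 10 ✓, 406 mod 4 = 2 ✓, 406 mod 13 = 3 ✓.

x ≡ 406 (mod 572).


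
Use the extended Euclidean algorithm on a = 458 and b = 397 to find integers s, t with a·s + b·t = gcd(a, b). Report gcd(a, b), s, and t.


Euclidean algorithm on (458, 397) — divide until remainder is 0:
  458 = 1 · 397 + 61
  397 = 6 · 61 + 31
  61 = 1 · 31 + 30
  31 = 1 · 30 + 1
  30 = 30 · 1 + 0
gcd(458, 397) = 1.
Track Bezout coefficients alongside the remainders: start with r₀ = 458 = a·1 + b·0 (s = 1, t = 0) and r₁ = 397 = a·0 + b·1 (s = 0, t = 1); each new remainder r_{k+1} = r_{k-1} − q_k·r_k inherits s_{k+1} = s_{k-1} − q_k·s_k, t_{k+1} = t_{k-1} − q_k·t_k, so r_k = a·s_k + b·t_k at every step:
  q = 1: r = 61, s = 1 − 1·0 = 1, t = 0 − 1·1 = -1  (check: 458·1 + 397·(-1) = 61)
  q = 6: r = 31, s = 0 − 6·1 = -6, t = 1 − 6·(-1) = 7  (check: 458·(-6) + 397·7 = 31)
  q = 1: r = 30, s = 1 − 1·(-6) = 7, t = -1 − 1·7 = -8  (check: 458·7 + 397·(-8) = 30)
  q = 1: r = 1, s = -6 − 1·7 = -13, t = 7 − 1·(-8) = 15  (check: 458·(-13) + 397·15 = 1)
The row with r = 1 (the gcd) gives the Bezout coefficients s = -13, t = 15.
Result: 458 · (-13) + 397 · (15) = 1.

gcd(458, 397) = 1; s = -13, t = 15 (check: 458·(-13) + 397·15 = 1).


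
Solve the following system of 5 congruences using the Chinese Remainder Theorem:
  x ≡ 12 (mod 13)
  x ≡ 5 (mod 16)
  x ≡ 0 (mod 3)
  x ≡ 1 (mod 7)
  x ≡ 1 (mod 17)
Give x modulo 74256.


Product of moduli M = 13 · 16 · 3 · 7 · 17 = 74256.
Merge one congruence at a time:
  Start: x ≡ 12 (mod 13).
  Combine with x ≡ 5 (mod 16); new modulus lcm = 208.
    Write x = 12 + 13·t and substitute into x ≡ 5 (mod 16): 13·t ≡ 5 − 12 = -7 (mod 16).
    Reduce coefficients mod 16: 13·t ≡ 9 (mod 16).
    The inverse of 13 mod 16 is 5 (since 13·5 = 65 = 4·16 + 1), so t ≡ 5·9 = 45 ≡ 13 (mod 16).
    Then x = 12 + 13·13 = 181, valid modulo lcm(13, 16) = 208: x ≡ 181 (mod 208).
  Combine with x ≡ 0 (mod 3); new modulus lcm = 624.
    Write x = 181 + 208·t and substitute into x ≡ 0 (mod 3): 208·t ≡ 0 − 181 = -181 (mod 3).
    Reduce coefficients mod 3: 1·t ≡ 2 (mod 3).
    So t ≡ 2 (mod 3).
    Then x = 181 + 208·2 = 597, valid modulo lcm(208, 3) = 624: x ≡ 597 (mod 624).
  Combine with x ≡ 1 (mod 7); new modulus lcm = 4368.
    Write x = 597 + 624·t and substitute into x ≡ 1 (mod 7): 624·t ≡ 1 − 597 = -596 (mod 7).
    Reduce coefficients mod 7: 1·t ≡ 6 (mod 7).
    So t ≡ 6 (mod 7).
    Then x = 597 + 624·6 = 4341, valid modulo lcm(624, 7) = 4368: x ≡ 4341 (mod 4368).
  Combine with x ≡ 1 (mod 17); new modulus lcm = 74256.
    Write x = 4341 + 4368·t and substitute into x ≡ 1 (mod 17): 4368·t ≡ 1 − 4341 = -4340 (mod 17).
    Reduce coefficients mod 17: 16·t ≡ 12 (mod 17).
    The inverse of 16 mod 17 is 16 (since 16·16 = 256 = 15·17 + 1), so t ≡ 16·12 = 192 ≡ 5 (mod 17).
    Then x = 4341 + 4368·5 = 26181, valid modulo lcm(4368, 17) = 74256: x ≡ 26181 (mod 74256).
Verify against each original: 26181 mod 13 = 12, 26181 mod 16 = 5, 26181 mod 3 = 0, 26181 mod 7 = 1, 26181 mod 17 = 1.

x ≡ 26181 (mod 74256).


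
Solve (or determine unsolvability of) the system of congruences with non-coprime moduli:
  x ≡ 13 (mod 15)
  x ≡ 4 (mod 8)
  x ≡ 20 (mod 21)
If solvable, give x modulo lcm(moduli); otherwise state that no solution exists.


Moduli 15, 8, 21 are not pairwise coprime, so CRT works modulo lcm(m_i) when all pairwise compatibility conditions hold.
Pairwise compatibility: gcd(m_i, m_j) must divide a_i - a_j for every pair.
Merge one congruence at a time:
  Start: x ≡ 13 (mod 15).
  Combine with x ≡ 4 (mod 8): gcd(15, 8) = 1; 4 - 13 = -9, which IS divisible by 1, so compatible.
    Write x = 13 + 15·t and substitute into x ≡ 4 (mod 8): 15·t ≡ 4 − 13 = -9 (mod 8).
    Reduce coefficients mod 8: 7·t ≡ 7 (mod 8).
    The inverse of 7 mod 8 is 7 (since 7·7 = 49 = 6·8 + 1), so t ≡ 7·7 = 49 ≡ 1 (mod 8).
    Then x = 13 + 15·1 = 28, valid modulo lcm(15, 8) = 120: x ≡ 28 (mod 120).
  Combine with x ≡ 20 (mod 21): gcd(120, 21) = 3, and 20 - 28 = -8 is NOT divisible by 3.
    ⇒ system is inconsistent (no integer solution).

No solution (the system is inconsistent).


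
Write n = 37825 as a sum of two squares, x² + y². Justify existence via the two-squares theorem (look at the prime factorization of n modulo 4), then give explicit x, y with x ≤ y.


Step 1: Factor n = 37825 = 5^2 · 17 · 89.
Step 2: Check the mod-4 condition on each prime factor: 5 ≡ 1 (mod 4), exponent 2; 17 ≡ 1 (mod 4), exponent 1; 89 ≡ 1 (mod 4), exponent 1.
All primes ≡ 3 (mod 4) appear to even exponent (or don't appear), so by the two-squares theorem n IS expressible as a sum of two squares.
Step 3: Build a representation. Group n = k² · m with k = 5 and m = 17 · 89 = 1513 (a product of primes ≡ 1 (mod 4)); a representation of m scales to one of n via (k·x)² + (k·y)² = k²(x² + y²). Each prime p ≡ 1 (mod 4) is itself a sum of two squares; find a² by testing p − a² for a perfect square:
  17: 17 − 1² = 16 = 4² ⇒ 17 = 1² + 4².
  89: 89 − 1² = 88, 89 − 2² = 85, 89 − 3² = 80, 89 − 4² = 73, 89 − 5² = 64 = 8² ⇒ 89 = 5² + 8².
  Combine using the Brahmagupta–Fibonacci identity (a² + b²)(c² + d²) = (ac − bd)² + (ad + bc)² = (ac + bd)² + (ad − bc)²:
  17 · 89 = 1513: from (1² + 4²)(5² + 8²), take (1·5 − 4·8, 1·8 + 4·5) = (5 − 32, 8 + 20) = (-27, 28); dropping signs (only squares matter) gives (27, 28); check 27² + 28² = 729 + 784 = 1513 ✓.
  Scale by k = 5: (5·27, 5·28) = (135, 140).
Step 4: Order so x ≤ y and verify: 135² + 140² = 18225 + 19600 = 37825 = n. ✓

n = 37825 = 135² + 140² (one valid representation with x ≤ y).


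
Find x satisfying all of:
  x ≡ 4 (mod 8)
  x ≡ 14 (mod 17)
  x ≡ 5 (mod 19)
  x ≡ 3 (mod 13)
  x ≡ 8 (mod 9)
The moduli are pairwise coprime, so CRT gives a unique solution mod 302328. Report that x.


Product of moduli M = 8 · 17 · 19 · 13 · 9 = 302328.
Merge one congruence at a time:
  Start: x ≡ 4 (mod 8).
  Combine with x ≡ 14 (mod 17); new modulus lcm = 136.
    Write x = 4 + 8·t and substitute into x ≡ 14 (mod 17): 8·t ≡ 14 − 4 = 10 (mod 17).
    The inverse of 8 mod 17 is 15 (since 8·15 = 120 = 7·17 + 1), so t ≡ 15·10 = 150 ≡ 14 (mod 17).
    Then x = 4 + 8·14 = 116, valid modulo lcm(8, 17) = 136: x ≡ 116 (mod 136).
  Combine with x ≡ 5 (mod 19); new modulus lcm = 2584.
    Write x = 116 + 136·t and substitute into x ≡ 5 (mod 19): 136·t ≡ 5 − 116 = -111 (mod 19).
    Reduce coefficients mod 19: 3·t ≡ 3 (mod 19).
    The inverse of 3 mod 19 is 13 (since 3·13 = 39 = 2·19 + 1), so t ≡ 13·3 = 39 ≡ 1 (mod 19).
    Then x = 116 + 136·1 = 252, valid modulo lcm(136, 19) = 2584: x ≡ 252 (mod 2584).
  Combine with x ≡ 3 (mod 13); new modulus lcm = 33592.
    Write x = 252 + 2584·t and substitute into x ≡ 3 (mod 13): 2584·t ≡ 3 − 252 = -249 (mod 13).
    Reduce coefficients mod 13: 10·t ≡ 11 (mod 13).
    The inverse of 10 mod 13 is 4 (since 10·4 = 40 = 3·13 + 1), so t ≡ 4·11 = 44 ≡ 5 (mod 13).
    Then x = 252 + 2584·5 = 13172, valid modulo lcm(2584, 13) = 33592: x ≡ 13172 (mod 33592).
  Combine with x ≡ 8 (mod 9); new modulus lcm = 302328.
    Write x = 13172 + 33592·t and substitute into x ≡ 8 (mod 9): 33592·t ≡ 8 − 13172 = -13164 (mod 9).
    Reduce coefficients mod 9: 4·t ≡ 3 (mod 9).
    The inverse of 4 mod 9 is 7 (since 4·7 = 28 = 3·9 + 1), so t ≡ 7·3 = 21 ≡ 3 (mod 9).
    Then x = 13172 + 33592·3 = 113948, valid modulo lcm(33592, 9) = 302328: x ≡ 113948 (mod 302328).
Verify against each original: 113948 mod 8 = 4, 113948 mod 17 = 14, 113948 mod 19 = 5, 113948 mod 13 = 3, 113948 mod 9 = 8.

x ≡ 113948 (mod 302328).


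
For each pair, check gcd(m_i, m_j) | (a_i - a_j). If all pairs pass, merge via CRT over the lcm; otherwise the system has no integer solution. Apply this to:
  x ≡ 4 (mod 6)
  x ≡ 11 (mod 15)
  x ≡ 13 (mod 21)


Moduli 6, 15, 21 are not pairwise coprime, so CRT works modulo lcm(m_i) when all pairwise compatibility conditions hold.
Pairwise compatibility: gcd(m_i, m_j) must divide a_i - a_j for every pair.
Merge one congruence at a time:
  Start: x ≡ 4 (mod 6).
  Combine with x ≡ 11 (mod 15): gcd(6, 15) = 3, and 11 - 4 = 7 is NOT divisible by 3.
    ⇒ system is inconsistent (no integer solution).

No solution (the system is inconsistent).


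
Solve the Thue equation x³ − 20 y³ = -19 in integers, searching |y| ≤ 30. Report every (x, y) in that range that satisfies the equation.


The equation is x³ - 20y³ = -19. For fixed y, x³ = 20·y³ − 19, so a solution requires the RHS to be a perfect cube.
Strategy: iterate y from -30 to 30, compute RHS = 20·y³ − 19, and check whether it is a (positive or negative) perfect cube.
Check small values of y:
  y = 0: RHS = -19 is not a perfect cube.
  y = 1: RHS = 1 = (1)³ ⇒ x = 1 works.
  y = -1: RHS = -39 is not a perfect cube.
  y = 2: RHS = 141 is not a perfect cube.
  y = -2: RHS = -179 is not a perfect cube.
  y = 3: RHS = 521 is not a perfect cube.
  y = -3: RHS = -559 is not a perfect cube.
Continuing the search up to |y| = 30 finds no further solutions beyond those listed.
Collected solutions: (1, 1).

Solutions (with |y| ≤ 30): (1, 1).


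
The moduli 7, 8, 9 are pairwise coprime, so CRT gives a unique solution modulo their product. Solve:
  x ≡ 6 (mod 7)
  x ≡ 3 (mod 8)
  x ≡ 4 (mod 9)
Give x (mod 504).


Moduli 7, 8, 9 are pairwise coprime; by CRT there is a unique solution modulo M = 7 · 8 · 9 = 504.
Solve pairwise, accumulating the modulus:
  Start with x ≡ 6 (mod 7).
  Combine with x ≡ 3 (mod 8): since gcd(7, 8) = 1, we get a unique residue mod 56.
    Write x = 6 + 7·t and substitute into x ≡ 3 (mod 8): 7·t ≡ 3 − 6 = -3 (mod 8).
    Reduce coefficients mod 8: 7·t ≡ 5 (mod 8).
    The inverse of 7 mod 8 is 7 (since 7·7 = 49 = 6·8 + 1), so t ≡ 7·5 = 35 ≡ 3 (mod 8).
    Then x = 6 + 7·3 = 27, valid modulo lcm(7, 8) = 56: x ≡ 27 (mod 56).
  Combine with x ≡ 4 (mod 9): since gcd(56, 9) = 1, we get a unique residue mod 504.
    Write x = 27 + 56·t and substitute into x ≡ 4 (mod 9): 56·t ≡ 4 − 27 = -23 (mod 9).
    Reduce coefficients mod 9: 2·t ≡ 4 (mod 9).
    The inverse of 2 mod 9 is 5 (since 2·5 = 10 = 1·9 + 1), so t ≡ 5·4 = 20 ≡ 2 (mod 9).
    Then x = 27 + 56·2 = 139, valid modulo lcm(56, 9) = 504: x ≡ 139 (mod 504).
Verify: 139 mod 7 = 6 ✓, 139 mod 8 = 3 ✓, 139 mod 9 = 4 ✓.

x ≡ 139 (mod 504).


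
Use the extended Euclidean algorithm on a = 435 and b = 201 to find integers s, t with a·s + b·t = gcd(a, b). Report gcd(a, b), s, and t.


Euclidean algorithm on (435, 201) — divide until remainder is 0:
  435 = 2 · 201 + 33
  201 = 6 · 33 + 3
  33 = 11 · 3 + 0
gcd(435, 201) = 3.
Track Bezout coefficients alongside the remainders: start with r₀ = 435 = a·1 + b·0 (s = 1, t = 0) and r₁ = 201 = a·0 + b·1 (s = 0, t = 1); each new remainder r_{k+1} = r_{k-1} − q_k·r_k inherits s_{k+1} = s_{k-1} − q_k·s_k, t_{k+1} = t_{k-1} − q_k·t_k, so r_k = a·s_k + b·t_k at every step:
  q = 2: r = 33, s = 1 − 2·0 = 1, t = 0 − 2·1 = -2  (check: 435·1 + 201·(-2) = 33)
  q = 6: r = 3, s = 0 − 6·1 = -6, t = 1 − 6·(-2) = 13  (check: 435·(-6) + 201·13 = 3)
The row with r = 3 (the gcd) gives the Bezout coefficients s = -6, t = 13.
Result: 435 · (-6) + 201 · (13) = 3.

gcd(435, 201) = 3; s = -6, t = 13 (check: 435·(-6) + 201·13 = 3).


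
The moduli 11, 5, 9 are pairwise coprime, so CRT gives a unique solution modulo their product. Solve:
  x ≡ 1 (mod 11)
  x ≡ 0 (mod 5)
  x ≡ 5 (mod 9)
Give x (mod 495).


Moduli 11, 5, 9 are pairwise coprime; by CRT there is a unique solution modulo M = 11 · 5 · 9 = 495.
Solve pairwise, accumulating the modulus:
  Start with x ≡ 1 (mod 11).
  Combine with x ≡ 0 (mod 5): since gcd(11, 5) = 1, we get a unique residue mod 55.
    Write x = 1 + 11·t and substitute into x ≡ 0 (mod 5): 11·t ≡ 0 − 1 = -1 (mod 5).
    Reduce coefficients mod 5: 1·t ≡ 4 (mod 5).
    So t ≡ 4 (mod 5).
    Then x = 1 + 11·4 = 45, valid modulo lcm(11, 5) = 55: x ≡ 45 (mod 55).
  Combine with x ≡ 5 (mod 9): since gcd(55, 9) = 1, we get a unique residue mod 495.
    Write x = 45 + 55·t and substitute into x ≡ 5 (mod 9): 55·t ≡ 5 − 45 = -40 (mod 9).
    Reduce coefficients mod 9: 1·t ≡ 5 (mod 9).
    So t ≡ 5 (mod 9).
    Then x = 45 + 55·5 = 320, valid modulo lcm(55, 9) = 495: x ≡ 320 (mod 495).
Verify: 320 mod 11 = 1 ✓, 320 mod 5 = 0 ✓, 320 mod 9 = 5 ✓.

x ≡ 320 (mod 495).


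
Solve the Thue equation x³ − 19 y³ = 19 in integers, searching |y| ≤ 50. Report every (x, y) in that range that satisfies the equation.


The equation is x³ - 19y³ = 19. For fixed y, x³ = 19·y³ + 19, so a solution requires the RHS to be a perfect cube.
Strategy: iterate y from -50 to 50, compute RHS = 19·y³ + 19, and check whether it is a (positive or negative) perfect cube.
Check small values of y:
  y = 0: RHS = 19 is not a perfect cube.
  y = 1: RHS = 38 is not a perfect cube.
  y = -1: RHS = 0 = (0)³ ⇒ x = 0 works.
  y = 2: RHS = 171 is not a perfect cube.
  y = -2: RHS = -133 is not a perfect cube.
  y = 3: RHS = 532 is not a perfect cube.
  y = -3: RHS = -494 is not a perfect cube.
Continuing the search up to |y| = 50 finds no further solutions beyond those listed.
Collected solutions: (0, -1).

Solutions (with |y| ≤ 50): (0, -1).


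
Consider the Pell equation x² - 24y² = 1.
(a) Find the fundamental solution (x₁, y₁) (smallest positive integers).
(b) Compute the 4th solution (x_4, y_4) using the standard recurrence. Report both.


Step 1: Find the fundamental solution (x₁, y₁) of x² - 24y² = 1.
  Expand √24 as a continued fraction. a₀ = ⌊√24⌋ = 4; iterate m_{k+1} = d_k·a_k − m_k, d_{k+1} = (24 − m_{k+1}²)/d_k, a_{k+1} = ⌊(a₀ + m_{k+1})/d_{k+1}⌋ (starting m₀ = 0, d₀ = 1), with convergents p_k = a_k·p_{k-1} + p_{k-2}, q_k = a_k·q_{k-1} + q_{k-2} (p₋₁ = 1, q₋₁ = 0):
  k = 0: a₀ = 4; p₀/q₀ = 4/1; p₀² − 24·q₀² = 16 − 24 = -8.
  k = 1: m = 4, d = 8, a = ⌊(4 + 4)/8⌋ = 1; p/q = (1·4 + 1)/(1·1 + 0) = 5/1; p² − 24·q² = 25 − 24 = 1.
  The first convergent with p² − 24·q² = 1 gives the fundamental solution (x₁, y₁) = (5, 1).
Step 2: Apply the recurrence (x_{n+1}, y_{n+1}) = (x₁x_n + 24y₁y_n, x₁y_n + y₁x_n) repeatedly.
  From (x_1, y_1) = (5, 1): x_2 = 5·5 + 24·1·1 = 49; y_2 = 5·1 + 1·5 = 10.
  From (x_2, y_2) = (49, 10): x_3 = 5·49 + 24·1·10 = 485; y_3 = 5·10 + 1·49 = 99.
  From (x_3, y_3) = (485, 99): x_4 = 5·485 + 24·1·99 = 4801; y_4 = 5·99 + 1·485 = 980.
Step 3: Verify x_4² - 24·y_4² = 23049601 - 23049600 = 1 (should be 1). ✓

(x_1, y_1) = (5, 1); (x_4, y_4) = (4801, 980).


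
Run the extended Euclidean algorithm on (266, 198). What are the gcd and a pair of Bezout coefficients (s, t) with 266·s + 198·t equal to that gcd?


Euclidean algorithm on (266, 198) — divide until remainder is 0:
  266 = 1 · 198 + 68
  198 = 2 · 68 + 62
  68 = 1 · 62 + 6
  62 = 10 · 6 + 2
  6 = 3 · 2 + 0
gcd(266, 198) = 2.
Track Bezout coefficients alongside the remainders: start with r₀ = 266 = a·1 + b·0 (s = 1, t = 0) and r₁ = 198 = a·0 + b·1 (s = 0, t = 1); each new remainder r_{k+1} = r_{k-1} − q_k·r_k inherits s_{k+1} = s_{k-1} − q_k·s_k, t_{k+1} = t_{k-1} − q_k·t_k, so r_k = a·s_k + b·t_k at every step:
  q = 1: r = 68, s = 1 − 1·0 = 1, t = 0 − 1·1 = -1  (check: 266·1 + 198·(-1) = 68)
  q = 2: r = 62, s = 0 − 2·1 = -2, t = 1 − 2·(-1) = 3  (check: 266·(-2) + 198·3 = 62)
  q = 1: r = 6, s = 1 − 1·(-2) = 3, t = -1 − 1·3 = -4  (check: 266·3 + 198·(-4) = 6)
  q = 10: r = 2, s = -2 − 10·3 = -32, t = 3 − 10·(-4) = 43  (check: 266·(-32) + 198·43 = 2)
The row with r = 2 (the gcd) gives the Bezout coefficients s = -32, t = 43.
Result: 266 · (-32) + 198 · (43) = 2.

gcd(266, 198) = 2; s = -32, t = 43 (check: 266·(-32) + 198·43 = 2).


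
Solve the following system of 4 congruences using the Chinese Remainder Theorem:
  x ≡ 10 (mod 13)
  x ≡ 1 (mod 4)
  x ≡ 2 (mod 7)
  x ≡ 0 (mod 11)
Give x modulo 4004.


Product of moduli M = 13 · 4 · 7 · 11 = 4004.
Merge one congruence at a time:
  Start: x ≡ 10 (mod 13).
  Combine with x ≡ 1 (mod 4); new modulus lcm = 52.
    Write x = 10 + 13·t and substitute into x ≡ 1 (mod 4): 13·t ≡ 1 − 10 = -9 (mod 4).
    Reduce coefficients mod 4: 1·t ≡ 3 (mod 4).
    So t ≡ 3 (mod 4).
    Then x = 10 + 13·3 = 49, valid modulo lcm(13, 4) = 52: x ≡ 49 (mod 52).
  Combine with x ≡ 2 (mod 7); new modulus lcm = 364.
    Write x = 49 + 52·t and substitute into x ≡ 2 (mod 7): 52·t ≡ 2 − 49 = -47 (mod 7).
    Reduce coefficients mod 7: 3·t ≡ 2 (mod 7).
    The inverse of 3 mod 7 is 5 (since 3·5 = 15 = 2·7 + 1), so t ≡ 5·2 = 10 ≡ 3 (mod 7).
    Then x = 49 + 52·3 = 205, valid modulo lcm(52, 7) = 364: x ≡ 205 (mod 364).
  Combine with x ≡ 0 (mod 11); new modulus lcm = 4004.
    Write x = 205 + 364·t and substitute into x ≡ 0 (mod 11): 364·t ≡ 0 − 205 = -205 (mod 11).
    Reduce coefficients mod 11: 1·t ≡ 4 (mod 11).
    So t ≡ 4 (mod 11).
    Then x = 205 + 364·4 = 1661, valid modulo lcm(364, 11) = 4004: x ≡ 1661 (mod 4004).
Verify against each original: 1661 mod 13 = 10, 1661 mod 4 = 1, 1661 mod 7 = 2, 1661 mod 11 = 0.

x ≡ 1661 (mod 4004).


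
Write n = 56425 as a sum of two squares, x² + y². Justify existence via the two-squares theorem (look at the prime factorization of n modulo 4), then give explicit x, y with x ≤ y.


Step 1: Factor n = 56425 = 5^2 · 37 · 61.
Step 2: Check the mod-4 condition on each prime factor: 5 ≡ 1 (mod 4), exponent 2; 37 ≡ 1 (mod 4), exponent 1; 61 ≡ 1 (mod 4), exponent 1.
All primes ≡ 3 (mod 4) appear to even exponent (or don't appear), so by the two-squares theorem n IS expressible as a sum of two squares.
Step 3: Build a representation. Group n = k² · m with k = 5 and m = 37 · 61 = 2257 (a product of primes ≡ 1 (mod 4)); a representation of m scales to one of n via (k·x)² + (k·y)² = k²(x² + y²). Each prime p ≡ 1 (mod 4) is itself a sum of two squares; find a² by testing p − a² for a perfect square:
  37: 37 − 1² = 36 = 6² ⇒ 37 = 1² + 6².
  61: 61 − 1² = 60, 61 − 2² = 57, 61 − 3² = 52, 61 − 4² = 45, 61 − 5² = 36 = 6² ⇒ 61 = 5² + 6².
  Combine using the Brahmagupta–Fibonacci identity (a² + b²)(c² + d²) = (ac − bd)² + (ad + bc)² = (ac + bd)² + (ad − bc)²:
  37 · 61 = 2257: from (1² + 6²)(5² + 6²), take (1·5 − 6·6, 1·6 + 6·5) = (5 − 36, 6 + 30) = (-31, 36); dropping signs (only squares matter) gives (31, 36); check 31² + 36² = 961 + 1296 = 2257 ✓.
  Scale by k = 5: (5·31, 5·36) = (155, 180).
Step 4: Order so x ≤ y and verify: 155² + 180² = 24025 + 32400 = 56425 = n. ✓

n = 56425 = 155² + 180² (one valid representation with x ≤ y).


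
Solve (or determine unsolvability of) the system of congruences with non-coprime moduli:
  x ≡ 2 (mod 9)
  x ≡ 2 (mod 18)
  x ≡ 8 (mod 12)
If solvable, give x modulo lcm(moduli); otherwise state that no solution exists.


Moduli 9, 18, 12 are not pairwise coprime, so CRT works modulo lcm(m_i) when all pairwise compatibility conditions hold.
Pairwise compatibility: gcd(m_i, m_j) must divide a_i - a_j for every pair.
Merge one congruence at a time:
  Start: x ≡ 2 (mod 9).
  Combine with x ≡ 2 (mod 18): gcd(9, 18) = 9; 2 - 2 = 0, which IS divisible by 9, so compatible.
    Write x = 2 + 9·t and substitute into x ≡ 2 (mod 18): 9·t ≡ 2 − 2 = 0 (mod 18).
    Divide the congruence (and modulus) by g = 9: 1·t ≡ 0 (mod 2).
    So t ≡ 0 (mod 2).
    Then x = 2 + 9·0 = 2, valid modulo lcm(9, 18) = 18: x ≡ 2 (mod 18).
  Combine with x ≡ 8 (mod 12): gcd(18, 12) = 6; 8 - 2 = 6, which IS divisible by 6, so compatible.
    Write x = 2 + 18·t and substitute into x ≡ 8 (mod 12): 18·t ≡ 8 − 2 = 6 (mod 12).
    Divide the congruence (and modulus) by g = 6: 3·t ≡ 1 (mod 2).
    Reduce coefficients mod 2: 1·t ≡ 1 (mod 2).
    So t ≡ 1 (mod 2).
    Then x = 2 + 18·1 = 20, valid modulo lcm(18, 12) = 36: x ≡ 20 (mod 36).
Verify: 20 mod 9 = 2, 20 mod 18 = 2, 20 mod 12 = 8.

x ≡ 20 (mod 36).


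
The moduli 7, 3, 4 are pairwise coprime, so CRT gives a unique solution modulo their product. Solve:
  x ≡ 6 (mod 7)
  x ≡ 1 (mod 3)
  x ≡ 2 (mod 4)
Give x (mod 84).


Moduli 7, 3, 4 are pairwise coprime; by CRT there is a unique solution modulo M = 7 · 3 · 4 = 84.
Solve pairwise, accumulating the modulus:
  Start with x ≡ 6 (mod 7).
  Combine with x ≡ 1 (mod 3): since gcd(7, 3) = 1, we get a unique residue mod 21.
    Write x = 6 + 7·t and substitute into x ≡ 1 (mod 3): 7·t ≡ 1 − 6 = -5 (mod 3).
    Reduce coefficients mod 3: 1·t ≡ 1 (mod 3).
    So t ≡ 1 (mod 3).
    Then x = 6 + 7·1 = 13, valid modulo lcm(7, 3) = 21: x ≡ 13 (mod 21).
  Combine with x ≡ 2 (mod 4): since gcd(21, 4) = 1, we get a unique residue mod 84.
    Write x = 13 + 21·t and substitute into x ≡ 2 (mod 4): 21·t ≡ 2 − 13 = -11 (mod 4).
    Reduce coefficients mod 4: 1·t ≡ 1 (mod 4).
    So t ≡ 1 (mod 4).
    Then x = 13 + 21·1 = 34, valid modulo lcm(21, 4) = 84: x ≡ 34 (mod 84).
Verify: 34 mod 7 = 6 ✓, 34 mod 3 = 1 ✓, 34 mod 4 = 2 ✓.

x ≡ 34 (mod 84).


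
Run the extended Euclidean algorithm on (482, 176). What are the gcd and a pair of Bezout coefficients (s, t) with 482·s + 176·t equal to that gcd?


Euclidean algorithm on (482, 176) — divide until remainder is 0:
  482 = 2 · 176 + 130
  176 = 1 · 130 + 46
  130 = 2 · 46 + 38
  46 = 1 · 38 + 8
  38 = 4 · 8 + 6
  8 = 1 · 6 + 2
  6 = 3 · 2 + 0
gcd(482, 176) = 2.
Track Bezout coefficients alongside the remainders: start with r₀ = 482 = a·1 + b·0 (s = 1, t = 0) and r₁ = 176 = a·0 + b·1 (s = 0, t = 1); each new remainder r_{k+1} = r_{k-1} − q_k·r_k inherits s_{k+1} = s_{k-1} − q_k·s_k, t_{k+1} = t_{k-1} − q_k·t_k, so r_k = a·s_k + b·t_k at every step:
  q = 2: r = 130, s = 1 − 2·0 = 1, t = 0 − 2·1 = -2  (check: 482·1 + 176·(-2) = 130)
  q = 1: r = 46, s = 0 − 1·1 = -1, t = 1 − 1·(-2) = 3  (check: 482·(-1) + 176·3 = 46)
  q = 2: r = 38, s = 1 − 2·(-1) = 3, t = -2 − 2·3 = -8  (check: 482·3 + 176·(-8) = 38)
  q = 1: r = 8, s = -1 − 1·3 = -4, t = 3 − 1·(-8) = 11  (check: 482·(-4) + 176·11 = 8)
  q = 4: r = 6, s = 3 − 4·(-4) = 19, t = -8 − 4·11 = -52  (check: 482·19 + 176·(-52) = 6)
  q = 1: r = 2, s = -4 − 1·19 = -23, t = 11 − 1·(-52) = 63  (check: 482·(-23) + 176·63 = 2)
The row with r = 2 (the gcd) gives the Bezout coefficients s = -23, t = 63.
Result: 482 · (-23) + 176 · (63) = 2.

gcd(482, 176) = 2; s = -23, t = 63 (check: 482·(-23) + 176·63 = 2).


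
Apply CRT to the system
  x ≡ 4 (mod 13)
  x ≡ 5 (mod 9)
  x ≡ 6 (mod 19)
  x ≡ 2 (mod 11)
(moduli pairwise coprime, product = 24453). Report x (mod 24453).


Product of moduli M = 13 · 9 · 19 · 11 = 24453.
Merge one congruence at a time:
  Start: x ≡ 4 (mod 13).
  Combine with x ≡ 5 (mod 9); new modulus lcm = 117.
    Write x = 4 + 13·t and substitute into x ≡ 5 (mod 9): 13·t ≡ 5 − 4 = 1 (mod 9).
    Reduce coefficients mod 9: 4·t ≡ 1 (mod 9).
    The inverse of 4 mod 9 is 7 (since 4·7 = 28 = 3·9 + 1), so t ≡ 7·1 = 7 ≡ 7 (mod 9).
    Then x = 4 + 13·7 = 95, valid modulo lcm(13, 9) = 117: x ≡ 95 (mod 117).
  Combine with x ≡ 6 (mod 19); new modulus lcm = 2223.
    Write x = 95 + 117·t and substitute into x ≡ 6 (mod 19): 117·t ≡ 6 − 95 = -89 (mod 19).
    Reduce coefficients mod 19: 3·t ≡ 6 (mod 19).
    The inverse of 3 mod 19 is 13 (since 3·13 = 39 = 2·19 + 1), so t ≡ 13·6 = 78 ≡ 2 (mod 19).
    Then x = 95 + 117·2 = 329, valid modulo lcm(117, 19) = 2223: x ≡ 329 (mod 2223).
  Combine with x ≡ 2 (mod 11); new modulus lcm = 24453.
    Write x = 329 + 2223·t and substitute into x ≡ 2 (mod 11): 2223·t ≡ 2 − 329 = -327 (mod 11).
    Reduce coefficients mod 11: 1·t ≡ 3 (mod 11).
    So t ≡ 3 (mod 11).
    Then x = 329 + 2223·3 = 6998, valid modulo lcm(2223, 11) = 24453: x ≡ 6998 (mod 24453).
Verify against each original: 6998 mod 13 = 4, 6998 mod 9 = 5, 6998 mod 19 = 6, 6998 mod 11 = 2.

x ≡ 6998 (mod 24453).


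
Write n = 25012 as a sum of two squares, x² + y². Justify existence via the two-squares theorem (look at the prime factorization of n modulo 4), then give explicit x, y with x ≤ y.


Step 1: Factor n = 25012 = 2^2 · 13^2 · 37.
Step 2: Check the mod-4 condition on each prime factor: 2 = 2 (special); 13 ≡ 1 (mod 4), exponent 2; 37 ≡ 1 (mod 4), exponent 1.
All primes ≡ 3 (mod 4) appear to even exponent (or don't appear), so by the two-squares theorem n IS expressible as a sum of two squares.
Step 3: Build a representation. Group n = k² · m with k = 2 and m = 13 · 13 · 37 = 6253 (a product of primes ≡ 1 (mod 4)); a representation of m scales to one of n via (k·x)² + (k·y)² = k²(x² + y²). Each prime p ≡ 1 (mod 4) is itself a sum of two squares; find a² by testing p − a² for a perfect square:
  13: 13 − 1² = 12, 13 − 2² = 9 = 3² ⇒ 13 = 2² + 3².
  37: 37 − 1² = 36 = 6² ⇒ 37 = 1² + 6².
  Combine using the Brahmagupta–Fibonacci identity (a² + b²)(c² + d²) = (ac − bd)² + (ad + bc)² = (ac + bd)² + (ad − bc)²:
  13 · 13 = 169: from (2² + 3²)(2² + 3²), take (2·2 − 3·3, 2·3 + 3·2) = (4 − 9, 6 + 6) = (-5, 12); dropping signs (only squares matter) gives (5, 12); check 5² + 12² = 25 + 144 = 169 ✓.
  169 · 37 = 6253: from (5² + 12²)(1² + 6²), take (5·1 − 12·6, 5·6 + 12·1) = (5 − 72, 30 + 12) = (-67, 42); dropping signs (only squares matter) gives (67, 42); check 67² + 42² = 4489 + 1764 = 6253 ✓.
  Scale by k = 2: (2·67, 2·42) = (134, 84).
Step 4: Order so x ≤ y and verify: 84² + 134² = 7056 + 17956 = 25012 = n. ✓

n = 25012 = 84² + 134² (one valid representation with x ≤ y).


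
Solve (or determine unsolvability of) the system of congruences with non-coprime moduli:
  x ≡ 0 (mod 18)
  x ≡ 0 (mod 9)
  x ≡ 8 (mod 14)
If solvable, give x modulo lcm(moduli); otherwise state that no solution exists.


Moduli 18, 9, 14 are not pairwise coprime, so CRT works modulo lcm(m_i) when all pairwise compatibility conditions hold.
Pairwise compatibility: gcd(m_i, m_j) must divide a_i - a_j for every pair.
Merge one congruence at a time:
  Start: x ≡ 0 (mod 18).
  Combine with x ≡ 0 (mod 9): gcd(18, 9) = 9; 0 - 0 = 0, which IS divisible by 9, so compatible.
    Write x = 0 + 18·t and substitute into x ≡ 0 (mod 9): 18·t ≡ 0 − 0 = 0 (mod 9).
    Divide the congruence (and modulus) by g = 9: 2·t ≡ 0 (mod 1).
    Modulo 1 every t works; take t = 0.
    Then x = 0 + 18·0 = 0, valid modulo lcm(18, 9) = 18: x ≡ 0 (mod 18).
  Combine with x ≡ 8 (mod 14): gcd(18, 14) = 2; 8 - 0 = 8, which IS divisible by 2, so compatible.
    Write x = 0 + 18·t and substitute into x ≡ 8 (mod 14): 18·t ≡ 8 − 0 = 8 (mod 14).
    Divide the congruence (and modulus) by g = 2: 9·t ≡ 4 (mod 7).
    Reduce coefficients mod 7: 2·t ≡ 4 (mod 7).
    The inverse of 2 mod 7 is 4 (since 2·4 = 8 = 1·7 + 1), so t ≡ 4·4 = 16 ≡ 2 (mod 7).
    Then x = 0 + 18·2 = 36, valid modulo lcm(18, 14) = 126: x ≡ 36 (mod 126).
Verify: 36 mod 18 = 0, 36 mod 9 = 0, 36 mod 14 = 8.

x ≡ 36 (mod 126).


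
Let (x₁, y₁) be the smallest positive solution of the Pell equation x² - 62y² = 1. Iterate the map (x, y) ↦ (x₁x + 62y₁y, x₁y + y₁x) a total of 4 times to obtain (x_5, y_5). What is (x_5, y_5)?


Step 1: Find the fundamental solution (x₁, y₁) of x² - 62y² = 1.
  Expand √62 as a continued fraction. a₀ = ⌊√62⌋ = 7; iterate m_{k+1} = d_k·a_k − m_k, d_{k+1} = (62 − m_{k+1}²)/d_k, a_{k+1} = ⌊(a₀ + m_{k+1})/d_{k+1}⌋ (starting m₀ = 0, d₀ = 1), with convergents p_k = a_k·p_{k-1} + p_{k-2}, q_k = a_k·q_{k-1} + q_{k-2} (p₋₁ = 1, q₋₁ = 0):
  k = 0: a₀ = 7; p₀/q₀ = 7/1; p₀² − 62·q₀² = 49 − 62 = -13.
  k = 1: m = 7, d = 13, a = ⌊(7 + 7)/13⌋ = 1; p/q = (1·7 + 1)/(1·1 + 0) = 8/1; p² − 62·q² = 64 − 62 = 2.
  k = 2: m = 6, d = 2, a = ⌊(7 + 6)/2⌋ = 6; p/q = (6·8 + 7)/(6·1 + 1) = 55/7; p² − 62·q² = 3025 − 3038 = -13.
  k = 3: m = 6, d = 13, a = ⌊(7 + 6)/13⌋ = 1; p/q = (1·55 + 8)/(1·7 + 1) = 63/8; p² − 62·q² = 3969 − 3968 = 1.
  The first convergent with p² − 62·q² = 1 gives the fundamental solution (x₁, y₁) = (63, 8).
Step 2: Apply the recurrence (x_{n+1}, y_{n+1}) = (x₁x_n + 62y₁y_n, x₁y_n + y₁x_n) repeatedly.
  From (x_1, y_1) = (63, 8): x_2 = 63·63 + 62·8·8 = 7937; y_2 = 63·8 + 8·63 = 1008.
  From (x_2, y_2) = (7937, 1008): x_3 = 63·7937 + 62·8·1008 = 999999; y_3 = 63·1008 + 8·7937 = 127000.
  From (x_3, y_3) = (999999, 127000): x_4 = 63·999999 + 62·8·127000 = 125991937; y_4 = 63·127000 + 8·999999 = 16000992.
  From (x_4, y_4) = (125991937, 16000992): x_5 = 63·125991937 + 62·8·16000992 = 15873984063; y_5 = 63·16000992 + 8·125991937 = 2015997992.
Step 3: Verify x_5² - 62·y_5² = 251983370032377987969 - 251983370032377987968 = 1 (should be 1). ✓

(x_1, y_1) = (63, 8); (x_5, y_5) = (15873984063, 2015997992).


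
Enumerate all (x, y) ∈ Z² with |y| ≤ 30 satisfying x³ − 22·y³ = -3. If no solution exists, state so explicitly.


The equation is x³ - 22y³ = -3. For fixed y, x³ = 22·y³ − 3, so a solution requires the RHS to be a perfect cube.
Strategy: iterate y from -30 to 30, compute RHS = 22·y³ − 3, and check whether it is a (positive or negative) perfect cube.
Check small values of y:
  y = 0: RHS = -3 is not a perfect cube.
  y = 1: RHS = 19 is not a perfect cube.
  y = -1: RHS = -25 is not a perfect cube.
  y = 2: RHS = 173 is not a perfect cube.
  y = -2: RHS = -179 is not a perfect cube.
  y = 3: RHS = 591 is not a perfect cube.
  y = -3: RHS = -597 is not a perfect cube.
Continuing the search up to |y| = 30 finds no solutions either.
No (x, y) in the scanned range satisfies the equation.

No integer solutions with |y| ≤ 30.


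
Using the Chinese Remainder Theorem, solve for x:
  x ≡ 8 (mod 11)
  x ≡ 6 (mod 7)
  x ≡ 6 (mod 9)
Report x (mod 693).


Moduli 11, 7, 9 are pairwise coprime; by CRT there is a unique solution modulo M = 11 · 7 · 9 = 693.
Solve pairwise, accumulating the modulus:
  Start with x ≡ 8 (mod 11).
  Combine with x ≡ 6 (mod 7): since gcd(11, 7) = 1, we get a unique residue mod 77.
    Write x = 8 + 11·t and substitute into x ≡ 6 (mod 7): 11·t ≡ 6 − 8 = -2 (mod 7).
    Reduce coefficients mod 7: 4·t ≡ 5 (mod 7).
    The inverse of 4 mod 7 is 2 (since 4·2 = 8 = 1·7 + 1), so t ≡ 2·5 = 10 ≡ 3 (mod 7).
    Then x = 8 + 11·3 = 41, valid modulo lcm(11, 7) = 77: x ≡ 41 (mod 77).
  Combine with x ≡ 6 (mod 9): since gcd(77, 9) = 1, we get a unique residue mod 693.
    Write x = 41 + 77·t and substitute into x ≡ 6 (mod 9): 77·t ≡ 6 − 41 = -35 (mod 9).
    Reduce coefficients mod 9: 5·t ≡ 1 (mod 9).
    The inverse of 5 mod 9 is 2 (since 5·2 = 10 = 1·9 + 1), so t ≡ 2·1 = 2 ≡ 2 (mod 9).
    Then x = 41 + 77·2 = 195, valid modulo lcm(77, 9) = 693: x ≡ 195 (mod 693).
Verify: 195 mod 11 = 8 ✓, 195 mod 7 = 6 ✓, 195 mod 9 = 6 ✓.

x ≡ 195 (mod 693).


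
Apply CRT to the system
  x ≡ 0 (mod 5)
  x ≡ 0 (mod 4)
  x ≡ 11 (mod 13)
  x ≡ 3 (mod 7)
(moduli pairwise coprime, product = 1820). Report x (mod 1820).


Product of moduli M = 5 · 4 · 13 · 7 = 1820.
Merge one congruence at a time:
  Start: x ≡ 0 (mod 5).
  Combine with x ≡ 0 (mod 4); new modulus lcm = 20.
    Write x = 0 + 5·t and substitute into x ≡ 0 (mod 4): 5·t ≡ 0 − 0 = 0 (mod 4).
    Reduce coefficients mod 4: 1·t ≡ 0 (mod 4).
    So t ≡ 0 (mod 4).
    Then x = 0 + 5·0 = 0, valid modulo lcm(5, 4) = 20: x ≡ 0 (mod 20).
  Combine with x ≡ 11 (mod 13); new modulus lcm = 260.
    Write x = 0 + 20·t and substitute into x ≡ 11 (mod 13): 20·t ≡ 11 − 0 = 11 (mod 13).
    Reduce coefficients mod 13: 7·t ≡ 11 (mod 13).
    The inverse of 7 mod 13 is 2 (since 7·2 = 14 = 1·13 + 1), so t ≡ 2·11 = 22 ≡ 9 (mod 13).
    Then x = 0 + 20·9 = 180, valid modulo lcm(20, 13) = 260: x ≡ 180 (mod 260).
  Combine with x ≡ 3 (mod 7); new modulus lcm = 1820.
    Write x = 180 + 260·t and substitute into x ≡ 3 (mod 7): 260·t ≡ 3 − 180 = -177 (mod 7).
    Reduce coefficients mod 7: 1·t ≡ 5 (mod 7).
    So t ≡ 5 (mod 7).
    Then x = 180 + 260·5 = 1480, valid modulo lcm(260, 7) = 1820: x ≡ 1480 (mod 1820).
Verify against each original: 1480 mod 5 = 0, 1480 mod 4 = 0, 1480 mod 13 = 11, 1480 mod 7 = 3.

x ≡ 1480 (mod 1820).


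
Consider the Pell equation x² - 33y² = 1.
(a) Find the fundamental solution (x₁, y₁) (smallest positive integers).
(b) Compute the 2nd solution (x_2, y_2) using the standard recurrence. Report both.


Step 1: Find the fundamental solution (x₁, y₁) of x² - 33y² = 1.
  Expand √33 as a continued fraction. a₀ = ⌊√33⌋ = 5; iterate m_{k+1} = d_k·a_k − m_k, d_{k+1} = (33 − m_{k+1}²)/d_k, a_{k+1} = ⌊(a₀ + m_{k+1})/d_{k+1}⌋ (starting m₀ = 0, d₀ = 1), with convergents p_k = a_k·p_{k-1} + p_{k-2}, q_k = a_k·q_{k-1} + q_{k-2} (p₋₁ = 1, q₋₁ = 0):
  k = 0: a₀ = 5; p₀/q₀ = 5/1; p₀² − 33·q₀² = 25 − 33 = -8.
  k = 1: m = 5, d = 8, a = ⌊(5 + 5)/8⌋ = 1; p/q = (1·5 + 1)/(1·1 + 0) = 6/1; p² − 33·q² = 36 − 33 = 3.
  k = 2: m = 3, d = 3, a = ⌊(5 + 3)/3⌋ = 2; p/q = (2·6 + 5)/(2·1 + 1) = 17/3; p² − 33·q² = 289 − 297 = -8.
  k = 3: m = 3, d = 8, a = ⌊(5 + 3)/8⌋ = 1; p/q = (1·17 + 6)/(1·3 + 1) = 23/4; p² − 33·q² = 529 − 528 = 1.
  The first convergent with p² − 33·q² = 1 gives the fundamental solution (x₁, y₁) = (23, 4).
Step 2: Apply the recurrence (x_{n+1}, y_{n+1}) = (x₁x_n + 33y₁y_n, x₁y_n + y₁x_n) repeatedly.
  From (x_1, y_1) = (23, 4): x_2 = 23·23 + 33·4·4 = 1057; y_2 = 23·4 + 4·23 = 184.
Step 3: Verify x_2² - 33·y_2² = 1117249 - 1117248 = 1 (should be 1). ✓

(x_1, y_1) = (23, 4); (x_2, y_2) = (1057, 184).


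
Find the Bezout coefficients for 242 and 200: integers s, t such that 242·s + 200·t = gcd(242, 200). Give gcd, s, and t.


Euclidean algorithm on (242, 200) — divide until remainder is 0:
  242 = 1 · 200 + 42
  200 = 4 · 42 + 32
  42 = 1 · 32 + 10
  32 = 3 · 10 + 2
  10 = 5 · 2 + 0
gcd(242, 200) = 2.
Track Bezout coefficients alongside the remainders: start with r₀ = 242 = a·1 + b·0 (s = 1, t = 0) and r₁ = 200 = a·0 + b·1 (s = 0, t = 1); each new remainder r_{k+1} = r_{k-1} − q_k·r_k inherits s_{k+1} = s_{k-1} − q_k·s_k, t_{k+1} = t_{k-1} − q_k·t_k, so r_k = a·s_k + b·t_k at every step:
  q = 1: r = 42, s = 1 − 1·0 = 1, t = 0 − 1·1 = -1  (check: 242·1 + 200·(-1) = 42)
  q = 4: r = 32, s = 0 − 4·1 = -4, t = 1 − 4·(-1) = 5  (check: 242·(-4) + 200·5 = 32)
  q = 1: r = 10, s = 1 − 1·(-4) = 5, t = -1 − 1·5 = -6  (check: 242·5 + 200·(-6) = 10)
  q = 3: r = 2, s = -4 − 3·5 = -19, t = 5 − 3·(-6) = 23  (check: 242·(-19) + 200·23 = 2)
The row with r = 2 (the gcd) gives the Bezout coefficients s = -19, t = 23.
Result: 242 · (-19) + 200 · (23) = 2.

gcd(242, 200) = 2; s = -19, t = 23 (check: 242·(-19) + 200·23 = 2).


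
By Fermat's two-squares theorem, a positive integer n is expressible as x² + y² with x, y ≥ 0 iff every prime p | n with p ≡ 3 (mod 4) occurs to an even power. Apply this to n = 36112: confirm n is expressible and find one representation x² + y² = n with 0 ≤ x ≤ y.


Step 1: Factor n = 36112 = 2^4 · 37 · 61.
Step 2: Check the mod-4 condition on each prime factor: 2 = 2 (special); 37 ≡ 1 (mod 4), exponent 1; 61 ≡ 1 (mod 4), exponent 1.
All primes ≡ 3 (mod 4) appear to even exponent (or don't appear), so by the two-squares theorem n IS expressible as a sum of two squares.
Step 3: Build a representation. Group n = k² · m with k = 4 and m = 37 · 61 = 2257 (a product of primes ≡ 1 (mod 4)); a representation of m scales to one of n via (k·x)² + (k·y)² = k²(x² + y²). Each prime p ≡ 1 (mod 4) is itself a sum of two squares; find a² by testing p − a² for a perfect square:
  37: 37 − 1² = 36 = 6² ⇒ 37 = 1² + 6².
  61: 61 − 1² = 60, 61 − 2² = 57, 61 − 3² = 52, 61 − 4² = 45, 61 − 5² = 36 = 6² ⇒ 61 = 5² + 6².
  Combine using the Brahmagupta–Fibonacci identity (a² + b²)(c² + d²) = (ac − bd)² + (ad + bc)² = (ac + bd)² + (ad − bc)²:
  37 · 61 = 2257: from (1² + 6²)(5² + 6²), take (1·5 − 6·6, 1·6 + 6·5) = (5 − 36, 6 + 30) = (-31, 36); dropping signs (only squares matter) gives (31, 36); check 31² + 36² = 961 + 1296 = 2257 ✓.
  Scale by k = 4: (4·31, 4·36) = (124, 144).
Step 4: Order so x ≤ y and verify: 124² + 144² = 15376 + 20736 = 36112 = n. ✓

n = 36112 = 124² + 144² (one valid representation with x ≤ y).


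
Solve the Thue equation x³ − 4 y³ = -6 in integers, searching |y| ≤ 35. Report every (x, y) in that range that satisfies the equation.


The equation is x³ - 4y³ = -6. For fixed y, x³ = 4·y³ − 6, so a solution requires the RHS to be a perfect cube.
Strategy: iterate y from -35 to 35, compute RHS = 4·y³ − 6, and check whether it is a (positive or negative) perfect cube.
Check small values of y:
  y = 0: RHS = -6 is not a perfect cube.
  y = 1: RHS = -2 is not a perfect cube.
  y = -1: RHS = -10 is not a perfect cube.
  y = 2: RHS = 26 is not a perfect cube.
  y = -2: RHS = -38 is not a perfect cube.
  y = 3: RHS = 102 is not a perfect cube.
  y = -3: RHS = -114 is not a perfect cube.
Continuing the search up to |y| = 35 finds no solutions either.
No (x, y) in the scanned range satisfies the equation.

No integer solutions with |y| ≤ 35.


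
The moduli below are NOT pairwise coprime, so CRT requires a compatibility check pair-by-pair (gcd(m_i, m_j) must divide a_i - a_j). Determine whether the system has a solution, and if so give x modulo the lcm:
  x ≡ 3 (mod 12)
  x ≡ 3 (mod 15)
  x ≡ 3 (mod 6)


Moduli 12, 15, 6 are not pairwise coprime, so CRT works modulo lcm(m_i) when all pairwise compatibility conditions hold.
Pairwise compatibility: gcd(m_i, m_j) must divide a_i - a_j for every pair.
Merge one congruence at a time:
  Start: x ≡ 3 (mod 12).
  Combine with x ≡ 3 (mod 15): gcd(12, 15) = 3; 3 - 3 = 0, which IS divisible by 3, so compatible.
    Write x = 3 + 12·t and substitute into x ≡ 3 (mod 15): 12·t ≡ 3 − 3 = 0 (mod 15).
    Divide the congruence (and modulus) by g = 3: 4·t ≡ 0 (mod 5).
    The inverse of 4 mod 5 is 4 (since 4·4 = 16 = 3·5 + 1), so t ≡ 4·0 = 0 ≡ 0 (mod 5).
    Then x = 3 + 12·0 = 3, valid modulo lcm(12, 15) = 60: x ≡ 3 (mod 60).
  Combine with x ≡ 3 (mod 6): gcd(60, 6) = 6; 3 - 3 = 0, which IS divisible by 6, so compatible.
    Write x = 3 + 60·t and substitute into x ≡ 3 (mod 6): 60·t ≡ 3 − 3 = 0 (mod 6).
    Divide the congruence (and modulus) by g = 6: 10·t ≡ 0 (mod 1).
    Modulo 1 every t works; take t = 0.
    Then x = 3 + 60·0 = 3, valid modulo lcm(60, 6) = 60: x ≡ 3 (mod 60).
Verify: 3 mod 12 = 3, 3 mod 15 = 3, 3 mod 6 = 3.

x ≡ 3 (mod 60).
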